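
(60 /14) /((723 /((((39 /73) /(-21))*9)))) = -1170 /862057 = -0.00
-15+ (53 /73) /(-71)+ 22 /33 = -14.34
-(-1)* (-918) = -918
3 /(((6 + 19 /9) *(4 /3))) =81 /292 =0.28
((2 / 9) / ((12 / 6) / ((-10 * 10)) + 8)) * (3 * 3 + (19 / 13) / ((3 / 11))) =8000 / 20007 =0.40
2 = 2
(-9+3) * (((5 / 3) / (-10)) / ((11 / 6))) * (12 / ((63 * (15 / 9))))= 24 / 385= 0.06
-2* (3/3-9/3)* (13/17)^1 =52/17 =3.06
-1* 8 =-8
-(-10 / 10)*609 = 609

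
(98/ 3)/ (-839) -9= -22751/ 2517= -9.04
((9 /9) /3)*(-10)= -10 /3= -3.33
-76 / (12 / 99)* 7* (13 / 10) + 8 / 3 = -171091 / 30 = -5703.03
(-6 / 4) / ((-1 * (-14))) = -3 / 28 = -0.11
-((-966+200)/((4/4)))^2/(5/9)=-5280804/5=-1056160.80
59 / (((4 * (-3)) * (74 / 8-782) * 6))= 59 / 55638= 0.00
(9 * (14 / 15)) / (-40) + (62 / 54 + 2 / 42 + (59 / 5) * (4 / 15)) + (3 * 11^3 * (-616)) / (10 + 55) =-9296605301 / 245700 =-37837.22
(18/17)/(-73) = -0.01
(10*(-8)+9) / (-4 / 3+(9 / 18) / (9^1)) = 1278 / 23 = 55.57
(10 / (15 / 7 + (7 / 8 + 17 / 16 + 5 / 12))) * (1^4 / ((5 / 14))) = 9408 / 1511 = 6.23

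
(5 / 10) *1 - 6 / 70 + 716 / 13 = 50497 / 910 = 55.49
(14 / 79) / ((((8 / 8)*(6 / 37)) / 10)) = 2590 / 237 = 10.93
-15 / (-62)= 15 / 62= 0.24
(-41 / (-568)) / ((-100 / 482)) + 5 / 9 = 53071 / 255600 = 0.21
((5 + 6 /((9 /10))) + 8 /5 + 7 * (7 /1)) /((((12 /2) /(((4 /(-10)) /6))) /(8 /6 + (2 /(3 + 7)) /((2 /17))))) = -42497 /20250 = -2.10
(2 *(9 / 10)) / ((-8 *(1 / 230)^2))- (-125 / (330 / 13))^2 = -51952915 / 4356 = -11926.75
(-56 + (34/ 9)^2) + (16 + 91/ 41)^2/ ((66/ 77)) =94100141/ 272322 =345.55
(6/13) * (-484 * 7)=-20328/13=-1563.69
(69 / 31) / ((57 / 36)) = 1.41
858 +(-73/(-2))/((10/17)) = 18401/20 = 920.05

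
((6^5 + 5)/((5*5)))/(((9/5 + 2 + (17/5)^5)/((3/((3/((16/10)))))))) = 389050/357933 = 1.09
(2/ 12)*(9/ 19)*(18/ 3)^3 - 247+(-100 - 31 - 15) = -375.95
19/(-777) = -19/777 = -0.02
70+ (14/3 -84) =-28/3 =-9.33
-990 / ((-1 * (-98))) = -495 / 49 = -10.10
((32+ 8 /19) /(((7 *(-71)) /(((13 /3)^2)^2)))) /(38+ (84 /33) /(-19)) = -13823524 /22756707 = -0.61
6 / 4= 3 / 2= 1.50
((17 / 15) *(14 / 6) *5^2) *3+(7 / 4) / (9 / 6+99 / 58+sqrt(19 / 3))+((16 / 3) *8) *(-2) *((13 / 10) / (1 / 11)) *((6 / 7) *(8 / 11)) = -335482157 / 598080 - 841 *sqrt(57) / 5696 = -562.05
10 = 10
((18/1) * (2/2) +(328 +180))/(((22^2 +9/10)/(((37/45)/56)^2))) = 360047/1539654480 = 0.00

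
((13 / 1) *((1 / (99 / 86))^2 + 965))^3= 1863123327520189489415557 / 941480149401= 1978930016427.40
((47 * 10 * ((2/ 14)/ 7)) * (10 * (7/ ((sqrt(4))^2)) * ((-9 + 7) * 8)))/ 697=-18800/ 4879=-3.85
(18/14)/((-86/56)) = -36/43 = -0.84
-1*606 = -606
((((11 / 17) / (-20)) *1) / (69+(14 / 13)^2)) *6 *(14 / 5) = -39039 / 5039225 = -0.01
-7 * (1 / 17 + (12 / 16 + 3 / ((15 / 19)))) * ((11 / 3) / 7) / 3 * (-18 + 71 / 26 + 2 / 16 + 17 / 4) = 19529521 / 318240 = 61.37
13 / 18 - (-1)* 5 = 103 / 18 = 5.72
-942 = -942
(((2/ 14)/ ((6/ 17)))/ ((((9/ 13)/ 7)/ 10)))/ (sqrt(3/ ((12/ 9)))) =27.28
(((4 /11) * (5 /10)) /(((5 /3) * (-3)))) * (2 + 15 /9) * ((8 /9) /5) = -16 /675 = -0.02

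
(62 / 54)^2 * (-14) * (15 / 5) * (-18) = 26908 / 27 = 996.59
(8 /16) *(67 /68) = 67 /136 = 0.49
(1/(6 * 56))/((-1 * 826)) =-1/277536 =-0.00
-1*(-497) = 497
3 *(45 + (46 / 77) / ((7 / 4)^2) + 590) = 7189773 / 3773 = 1905.59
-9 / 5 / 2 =-9 / 10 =-0.90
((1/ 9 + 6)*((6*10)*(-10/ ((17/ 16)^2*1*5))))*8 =-4505600/ 867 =-5196.77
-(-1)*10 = 10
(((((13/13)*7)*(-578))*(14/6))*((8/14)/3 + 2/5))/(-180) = 62713/2025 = 30.97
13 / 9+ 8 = 85 / 9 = 9.44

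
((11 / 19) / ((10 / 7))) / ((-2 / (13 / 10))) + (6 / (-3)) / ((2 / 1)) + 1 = -1001 / 3800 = -0.26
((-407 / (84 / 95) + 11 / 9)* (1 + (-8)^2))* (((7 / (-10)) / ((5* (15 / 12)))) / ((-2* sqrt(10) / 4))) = -1503931* sqrt(10) / 2250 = -2113.71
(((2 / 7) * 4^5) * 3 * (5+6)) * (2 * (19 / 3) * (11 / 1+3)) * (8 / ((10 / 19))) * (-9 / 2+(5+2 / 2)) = 39036518.40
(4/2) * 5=10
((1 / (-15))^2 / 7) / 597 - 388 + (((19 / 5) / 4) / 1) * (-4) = -368399744 / 940275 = -391.80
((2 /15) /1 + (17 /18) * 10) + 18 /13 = 6413 /585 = 10.96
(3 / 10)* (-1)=-3 / 10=-0.30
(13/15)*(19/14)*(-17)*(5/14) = -4199/588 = -7.14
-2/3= -0.67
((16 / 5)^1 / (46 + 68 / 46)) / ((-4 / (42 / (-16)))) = 23 / 520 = 0.04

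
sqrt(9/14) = 3 * sqrt(14)/14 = 0.80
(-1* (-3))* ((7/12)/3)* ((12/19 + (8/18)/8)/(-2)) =-1645/8208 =-0.20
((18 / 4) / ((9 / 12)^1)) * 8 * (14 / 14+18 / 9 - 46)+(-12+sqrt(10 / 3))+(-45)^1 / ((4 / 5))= -2130.42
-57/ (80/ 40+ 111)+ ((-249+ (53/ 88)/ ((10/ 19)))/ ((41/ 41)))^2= 5375736586097/ 87507200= 61431.93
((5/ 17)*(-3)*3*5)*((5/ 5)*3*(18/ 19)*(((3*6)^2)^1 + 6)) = -4009500/ 323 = -12413.31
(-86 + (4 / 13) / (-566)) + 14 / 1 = -264890 / 3679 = -72.00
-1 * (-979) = 979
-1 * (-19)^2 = -361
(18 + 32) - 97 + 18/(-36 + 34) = -56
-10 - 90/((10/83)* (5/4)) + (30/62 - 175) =-121228/155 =-782.12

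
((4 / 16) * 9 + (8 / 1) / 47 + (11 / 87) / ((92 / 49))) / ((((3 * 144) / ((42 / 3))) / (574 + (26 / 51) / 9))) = 107875535117 / 2331048942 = 46.28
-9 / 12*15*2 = -45 / 2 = -22.50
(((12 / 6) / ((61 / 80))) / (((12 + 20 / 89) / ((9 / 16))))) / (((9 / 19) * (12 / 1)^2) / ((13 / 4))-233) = -989235 / 1737746528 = -0.00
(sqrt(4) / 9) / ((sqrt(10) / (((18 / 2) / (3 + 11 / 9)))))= 9*sqrt(10) / 190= 0.15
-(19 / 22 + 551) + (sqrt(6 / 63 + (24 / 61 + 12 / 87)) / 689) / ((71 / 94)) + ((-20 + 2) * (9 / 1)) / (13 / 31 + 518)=-5916015 / 10714 + 94 * sqrt(864754422) / 1817291931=-552.17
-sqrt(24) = -2 * sqrt(6) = -4.90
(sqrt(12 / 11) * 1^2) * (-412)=-824 * sqrt(33) / 11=-430.32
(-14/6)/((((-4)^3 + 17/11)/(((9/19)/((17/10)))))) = 770/73967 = 0.01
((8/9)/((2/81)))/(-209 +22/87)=-3132/18161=-0.17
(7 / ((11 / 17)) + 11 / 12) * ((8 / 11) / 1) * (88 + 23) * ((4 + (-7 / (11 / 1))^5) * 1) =71916008522 / 19487171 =3690.43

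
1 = 1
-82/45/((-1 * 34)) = 0.05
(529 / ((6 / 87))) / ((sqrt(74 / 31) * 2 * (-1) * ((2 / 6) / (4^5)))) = -7625702.83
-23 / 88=-0.26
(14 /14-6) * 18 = -90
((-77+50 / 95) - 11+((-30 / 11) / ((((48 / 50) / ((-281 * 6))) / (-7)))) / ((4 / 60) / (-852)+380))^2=31805062067159005621824 / 1030199403888986881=30872.72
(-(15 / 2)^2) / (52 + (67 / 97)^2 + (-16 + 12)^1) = -2117025 / 1824484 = -1.16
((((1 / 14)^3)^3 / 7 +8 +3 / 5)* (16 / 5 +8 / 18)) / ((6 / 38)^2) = 92047050188519189 / 73217584540800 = 1257.17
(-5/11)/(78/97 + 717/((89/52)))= -8633/7971678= -0.00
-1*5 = -5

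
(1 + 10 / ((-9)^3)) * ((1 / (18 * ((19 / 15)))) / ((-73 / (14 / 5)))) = -5033 / 3033369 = -0.00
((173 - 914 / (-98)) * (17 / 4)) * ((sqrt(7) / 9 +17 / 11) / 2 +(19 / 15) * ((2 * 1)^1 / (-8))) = 25313 * sqrt(7) / 588 +1088459 / 3080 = 467.29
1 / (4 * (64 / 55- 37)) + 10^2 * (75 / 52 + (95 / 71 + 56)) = 42773999935 / 7276932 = 5878.03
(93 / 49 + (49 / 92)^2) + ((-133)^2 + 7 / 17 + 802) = 18493.59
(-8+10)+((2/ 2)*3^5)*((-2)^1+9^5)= 14348423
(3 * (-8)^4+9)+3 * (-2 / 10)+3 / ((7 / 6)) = 430464 / 35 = 12298.97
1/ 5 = 0.20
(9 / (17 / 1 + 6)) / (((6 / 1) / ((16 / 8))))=3 / 23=0.13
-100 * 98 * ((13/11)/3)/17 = -127400/561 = -227.09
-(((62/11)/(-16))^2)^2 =-923521/59969536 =-0.02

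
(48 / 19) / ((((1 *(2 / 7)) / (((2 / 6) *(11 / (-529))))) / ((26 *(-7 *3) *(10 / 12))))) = 280280 / 10051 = 27.89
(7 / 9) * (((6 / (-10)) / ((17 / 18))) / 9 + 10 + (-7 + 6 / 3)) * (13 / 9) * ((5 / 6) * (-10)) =-190645 / 4131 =-46.15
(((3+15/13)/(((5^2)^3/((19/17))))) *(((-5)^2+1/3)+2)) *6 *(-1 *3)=-504792/3453125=-0.15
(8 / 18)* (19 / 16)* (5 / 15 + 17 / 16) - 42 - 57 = -169799 / 1728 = -98.26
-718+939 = 221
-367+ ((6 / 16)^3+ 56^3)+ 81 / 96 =89727947 / 512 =175249.90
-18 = -18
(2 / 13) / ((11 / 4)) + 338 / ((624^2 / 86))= 10757 / 82368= 0.13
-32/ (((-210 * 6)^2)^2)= -1/ 78764805000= -0.00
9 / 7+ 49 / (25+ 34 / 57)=32682 / 10213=3.20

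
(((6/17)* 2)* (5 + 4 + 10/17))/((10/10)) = 1956/289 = 6.77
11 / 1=11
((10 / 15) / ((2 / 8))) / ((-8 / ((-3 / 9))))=1 / 9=0.11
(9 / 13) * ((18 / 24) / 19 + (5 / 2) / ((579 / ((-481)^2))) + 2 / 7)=923430891 / 1334788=691.82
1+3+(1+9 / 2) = 19 / 2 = 9.50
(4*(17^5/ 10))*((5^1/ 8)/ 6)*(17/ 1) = 24137569/ 24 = 1005732.04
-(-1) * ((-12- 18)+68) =38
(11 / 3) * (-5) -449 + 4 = -1390 / 3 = -463.33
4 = 4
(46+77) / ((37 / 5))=615 / 37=16.62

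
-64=-64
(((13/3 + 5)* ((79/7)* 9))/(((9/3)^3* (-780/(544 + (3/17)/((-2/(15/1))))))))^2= 2124682301641/3560508900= 596.74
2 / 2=1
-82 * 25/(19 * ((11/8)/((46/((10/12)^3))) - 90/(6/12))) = 0.60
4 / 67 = 0.06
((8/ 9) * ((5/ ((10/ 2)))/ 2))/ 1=4/ 9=0.44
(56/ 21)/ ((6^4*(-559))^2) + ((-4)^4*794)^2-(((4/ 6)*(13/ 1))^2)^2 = 41316248054.32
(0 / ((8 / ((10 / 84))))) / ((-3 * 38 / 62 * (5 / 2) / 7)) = 0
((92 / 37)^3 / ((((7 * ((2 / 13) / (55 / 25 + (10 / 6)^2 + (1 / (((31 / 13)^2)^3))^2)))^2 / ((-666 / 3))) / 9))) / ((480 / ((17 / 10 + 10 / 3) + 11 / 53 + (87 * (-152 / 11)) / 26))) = 45897887508406180243344496244823301239395405965804111 / 818884238525884759804060051725425870696076926250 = 56049.30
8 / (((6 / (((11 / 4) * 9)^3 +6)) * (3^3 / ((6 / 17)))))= 19033 / 72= 264.35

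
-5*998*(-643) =3208570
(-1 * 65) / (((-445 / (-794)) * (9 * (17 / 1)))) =-10322 / 13617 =-0.76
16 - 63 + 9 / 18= -93 / 2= -46.50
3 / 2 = 1.50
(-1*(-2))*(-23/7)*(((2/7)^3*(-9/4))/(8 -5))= 0.11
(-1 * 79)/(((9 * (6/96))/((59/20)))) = -18644/45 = -414.31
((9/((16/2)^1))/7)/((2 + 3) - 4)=9/56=0.16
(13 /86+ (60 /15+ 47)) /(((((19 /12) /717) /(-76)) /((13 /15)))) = -328024632 /215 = -1525695.96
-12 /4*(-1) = 3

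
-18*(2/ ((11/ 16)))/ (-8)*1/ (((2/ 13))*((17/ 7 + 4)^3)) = 17836/ 111375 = 0.16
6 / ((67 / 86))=516 / 67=7.70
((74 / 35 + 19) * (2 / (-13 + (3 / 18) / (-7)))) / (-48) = 739 / 10940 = 0.07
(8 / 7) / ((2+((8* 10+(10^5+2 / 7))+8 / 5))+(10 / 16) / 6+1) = 1920 / 168142783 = 0.00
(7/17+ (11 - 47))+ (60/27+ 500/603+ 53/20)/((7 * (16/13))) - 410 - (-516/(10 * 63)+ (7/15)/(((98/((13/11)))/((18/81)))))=-336525083717/757753920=-444.11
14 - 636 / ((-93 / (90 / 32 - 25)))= -17079 / 124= -137.73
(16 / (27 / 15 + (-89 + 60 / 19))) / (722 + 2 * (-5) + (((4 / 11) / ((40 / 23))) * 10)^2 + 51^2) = -11495 / 200299598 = -0.00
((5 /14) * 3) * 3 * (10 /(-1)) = -225 /7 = -32.14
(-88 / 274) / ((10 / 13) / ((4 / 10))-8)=572 / 10823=0.05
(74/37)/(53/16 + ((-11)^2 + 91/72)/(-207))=59616/81133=0.73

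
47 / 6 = 7.83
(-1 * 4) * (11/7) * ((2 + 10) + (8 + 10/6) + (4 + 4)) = -3916/21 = -186.48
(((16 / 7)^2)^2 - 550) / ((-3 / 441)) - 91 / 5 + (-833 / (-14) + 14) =76892.89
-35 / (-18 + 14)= 35 / 4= 8.75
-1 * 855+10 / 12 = -5125 / 6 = -854.17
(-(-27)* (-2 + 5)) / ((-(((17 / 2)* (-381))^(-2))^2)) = -8909649601279070.06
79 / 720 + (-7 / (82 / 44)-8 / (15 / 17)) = -375289 / 29520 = -12.71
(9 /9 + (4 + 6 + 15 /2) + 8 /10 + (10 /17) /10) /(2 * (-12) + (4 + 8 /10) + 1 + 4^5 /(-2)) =-3291 /90134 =-0.04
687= 687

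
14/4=7/2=3.50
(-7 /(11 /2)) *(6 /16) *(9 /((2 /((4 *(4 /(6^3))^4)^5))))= -0.00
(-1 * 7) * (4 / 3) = -28 / 3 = -9.33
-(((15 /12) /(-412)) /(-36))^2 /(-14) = 25 /49277362176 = 0.00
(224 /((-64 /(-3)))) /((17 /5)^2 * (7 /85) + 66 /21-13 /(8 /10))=-12250 /14181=-0.86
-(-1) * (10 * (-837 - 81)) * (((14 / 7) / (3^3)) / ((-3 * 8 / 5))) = 425 / 3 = 141.67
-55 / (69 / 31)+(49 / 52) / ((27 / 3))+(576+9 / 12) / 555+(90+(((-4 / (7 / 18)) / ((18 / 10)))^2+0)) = 4834230263 / 48787830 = 99.09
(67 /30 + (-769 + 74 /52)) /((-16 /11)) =820831 /1560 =526.17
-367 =-367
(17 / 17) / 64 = 1 / 64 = 0.02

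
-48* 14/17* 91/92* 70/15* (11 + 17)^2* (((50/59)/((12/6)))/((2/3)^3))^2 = -398199847500/1361071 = -292563.61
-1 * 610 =-610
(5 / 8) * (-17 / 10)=-17 / 16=-1.06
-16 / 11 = -1.45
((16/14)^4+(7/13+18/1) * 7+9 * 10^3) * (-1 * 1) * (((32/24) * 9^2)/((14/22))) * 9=-3047441698620/218491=-13947676.10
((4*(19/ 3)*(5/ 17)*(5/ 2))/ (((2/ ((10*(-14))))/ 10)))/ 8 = -83125/ 51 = -1629.90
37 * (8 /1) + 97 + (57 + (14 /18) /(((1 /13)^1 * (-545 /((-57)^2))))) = 212399 /545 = 389.72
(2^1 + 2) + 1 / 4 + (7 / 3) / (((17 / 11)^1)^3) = 4.88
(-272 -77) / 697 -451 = -314696 / 697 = -451.50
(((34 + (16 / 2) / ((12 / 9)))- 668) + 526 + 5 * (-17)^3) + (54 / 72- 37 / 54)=-2664029 / 108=-24666.94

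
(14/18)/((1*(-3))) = -7/27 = -0.26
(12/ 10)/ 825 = 2/ 1375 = 0.00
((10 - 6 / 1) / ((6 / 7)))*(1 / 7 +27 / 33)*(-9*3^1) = -1332 / 11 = -121.09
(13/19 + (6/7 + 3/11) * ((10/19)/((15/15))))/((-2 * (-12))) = 1871/35112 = 0.05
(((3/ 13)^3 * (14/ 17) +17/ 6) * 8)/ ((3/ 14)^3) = 2311.83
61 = 61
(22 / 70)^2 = 0.10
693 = 693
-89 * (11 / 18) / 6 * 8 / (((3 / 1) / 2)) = -3916 / 81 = -48.35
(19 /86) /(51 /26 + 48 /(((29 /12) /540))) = 7163 /347806317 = 0.00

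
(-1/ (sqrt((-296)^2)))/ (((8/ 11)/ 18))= -99/ 1184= -0.08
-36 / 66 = -6 / 11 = -0.55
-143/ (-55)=13/ 5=2.60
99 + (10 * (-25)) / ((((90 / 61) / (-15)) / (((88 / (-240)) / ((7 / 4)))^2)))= 278597 / 1323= 210.58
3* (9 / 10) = 27 / 10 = 2.70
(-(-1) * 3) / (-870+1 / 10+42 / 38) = -570 / 165071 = -0.00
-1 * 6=-6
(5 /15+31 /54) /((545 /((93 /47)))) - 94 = -43339061 /461070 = -94.00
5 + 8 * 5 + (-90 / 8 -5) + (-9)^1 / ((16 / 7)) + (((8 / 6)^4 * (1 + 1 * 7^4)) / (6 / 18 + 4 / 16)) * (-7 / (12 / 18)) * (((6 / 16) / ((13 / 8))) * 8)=-157401989 / 624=-252246.78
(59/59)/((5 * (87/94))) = 94/435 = 0.22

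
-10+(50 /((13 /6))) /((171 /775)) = 70090 /741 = 94.59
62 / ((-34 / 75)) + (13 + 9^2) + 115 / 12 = -6769 / 204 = -33.18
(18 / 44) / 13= 9 / 286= 0.03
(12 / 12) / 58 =1 / 58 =0.02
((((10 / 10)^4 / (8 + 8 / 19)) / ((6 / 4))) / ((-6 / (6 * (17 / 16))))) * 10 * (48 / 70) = -323 / 560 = -0.58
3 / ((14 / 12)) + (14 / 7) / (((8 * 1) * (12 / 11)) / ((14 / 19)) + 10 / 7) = 1391 / 511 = 2.72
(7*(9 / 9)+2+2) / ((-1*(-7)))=11 / 7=1.57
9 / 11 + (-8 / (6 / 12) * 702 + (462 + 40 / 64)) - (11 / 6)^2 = -8531359 / 792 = -10771.92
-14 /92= -7 /46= -0.15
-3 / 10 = -0.30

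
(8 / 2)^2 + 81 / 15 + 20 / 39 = 21.91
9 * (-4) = -36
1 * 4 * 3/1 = 12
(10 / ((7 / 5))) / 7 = 50 / 49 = 1.02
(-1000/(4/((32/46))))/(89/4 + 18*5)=-16000/10327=-1.55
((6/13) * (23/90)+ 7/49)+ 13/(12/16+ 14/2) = 82016/42315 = 1.94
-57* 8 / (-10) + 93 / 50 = 2373 / 50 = 47.46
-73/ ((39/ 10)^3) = -73000/ 59319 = -1.23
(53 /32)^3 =148877 /32768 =4.54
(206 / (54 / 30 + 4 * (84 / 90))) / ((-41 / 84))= -76.27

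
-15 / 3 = -5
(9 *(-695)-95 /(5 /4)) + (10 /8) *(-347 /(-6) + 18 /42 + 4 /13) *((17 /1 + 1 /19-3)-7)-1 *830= -137863463 /20748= -6644.66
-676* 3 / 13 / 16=-39 / 4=-9.75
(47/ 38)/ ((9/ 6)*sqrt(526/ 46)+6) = 4324/ 5985 - 47*sqrt(6049)/ 5985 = 0.11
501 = 501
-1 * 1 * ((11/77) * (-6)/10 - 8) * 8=2264/35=64.69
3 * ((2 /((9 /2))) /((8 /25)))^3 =15625 /1944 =8.04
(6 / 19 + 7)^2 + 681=734.52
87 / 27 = 29 / 9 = 3.22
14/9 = 1.56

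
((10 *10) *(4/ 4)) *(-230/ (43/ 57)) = -1311000/ 43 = -30488.37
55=55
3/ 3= 1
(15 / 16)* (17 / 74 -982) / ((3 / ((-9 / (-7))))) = -3269295 / 8288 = -394.46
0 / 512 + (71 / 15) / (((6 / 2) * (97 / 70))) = 994 / 873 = 1.14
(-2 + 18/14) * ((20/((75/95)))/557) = -380/11697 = -0.03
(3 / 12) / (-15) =-1 / 60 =-0.02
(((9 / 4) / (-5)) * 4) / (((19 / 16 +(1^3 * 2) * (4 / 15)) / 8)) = -3456 / 413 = -8.37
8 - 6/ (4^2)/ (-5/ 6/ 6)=107/ 10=10.70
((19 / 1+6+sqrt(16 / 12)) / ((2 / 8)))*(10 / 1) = 1046.19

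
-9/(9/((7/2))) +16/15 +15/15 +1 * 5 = 107/30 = 3.57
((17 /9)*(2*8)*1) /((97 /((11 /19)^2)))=32912 /315153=0.10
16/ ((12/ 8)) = 32/ 3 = 10.67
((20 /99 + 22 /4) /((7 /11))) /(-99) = -1129 /12474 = -0.09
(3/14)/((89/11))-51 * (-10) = 635493/1246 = 510.03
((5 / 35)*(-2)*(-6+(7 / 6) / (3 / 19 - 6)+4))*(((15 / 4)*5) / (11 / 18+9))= 109875 / 89614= 1.23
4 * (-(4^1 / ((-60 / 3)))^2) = -4 / 25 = -0.16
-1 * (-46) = 46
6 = 6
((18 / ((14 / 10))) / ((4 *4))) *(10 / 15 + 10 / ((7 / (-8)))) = -1695 / 196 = -8.65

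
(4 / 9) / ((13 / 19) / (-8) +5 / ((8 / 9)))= 304 / 3789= 0.08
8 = 8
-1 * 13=-13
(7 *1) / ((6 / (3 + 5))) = 28 / 3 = 9.33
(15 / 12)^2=1.56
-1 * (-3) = 3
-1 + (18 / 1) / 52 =-17 / 26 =-0.65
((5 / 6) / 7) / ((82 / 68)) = 85 / 861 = 0.10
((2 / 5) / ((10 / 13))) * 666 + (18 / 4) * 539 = 138591 / 50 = 2771.82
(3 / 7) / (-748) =-3 / 5236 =-0.00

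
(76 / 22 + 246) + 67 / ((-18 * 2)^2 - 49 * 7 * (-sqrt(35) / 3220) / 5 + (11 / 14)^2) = 5860646710274084946 / 23488980549355849 - 1812971090 * sqrt(35) / 2135361868123259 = 249.51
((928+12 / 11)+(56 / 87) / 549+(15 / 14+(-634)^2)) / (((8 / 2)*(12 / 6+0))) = 2963429981471 / 58844016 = 50360.77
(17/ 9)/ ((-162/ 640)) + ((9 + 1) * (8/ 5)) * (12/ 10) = 42784/ 3645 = 11.74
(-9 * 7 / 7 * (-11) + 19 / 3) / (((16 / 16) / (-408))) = -42976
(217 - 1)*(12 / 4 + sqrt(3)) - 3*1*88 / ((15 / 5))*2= 216*sqrt(3) + 472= 846.12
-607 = -607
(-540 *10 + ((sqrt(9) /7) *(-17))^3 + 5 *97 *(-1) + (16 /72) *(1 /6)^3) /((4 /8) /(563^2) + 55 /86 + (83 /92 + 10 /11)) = -7210310390018033639 /2817566989612011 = -2559.06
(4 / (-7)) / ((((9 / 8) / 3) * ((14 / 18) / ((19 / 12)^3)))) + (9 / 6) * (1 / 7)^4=-168032 / 21609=-7.78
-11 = -11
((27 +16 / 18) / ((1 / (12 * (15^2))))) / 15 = 5020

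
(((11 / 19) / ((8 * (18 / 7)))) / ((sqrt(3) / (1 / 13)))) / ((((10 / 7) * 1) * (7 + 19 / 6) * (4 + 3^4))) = 539 * sqrt(3) / 922100400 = 0.00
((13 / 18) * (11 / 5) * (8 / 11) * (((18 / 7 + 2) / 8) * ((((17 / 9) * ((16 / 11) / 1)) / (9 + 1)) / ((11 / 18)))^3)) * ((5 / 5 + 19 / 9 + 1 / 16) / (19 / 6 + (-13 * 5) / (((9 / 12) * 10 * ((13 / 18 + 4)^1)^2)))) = 69102554619904 / 1008049344184575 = 0.07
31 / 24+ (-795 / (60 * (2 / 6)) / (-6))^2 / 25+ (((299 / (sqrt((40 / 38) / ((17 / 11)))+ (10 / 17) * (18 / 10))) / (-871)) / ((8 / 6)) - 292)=-14062093291 / 48561600+ 1173 * sqrt(17765) / 323744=-289.09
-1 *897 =-897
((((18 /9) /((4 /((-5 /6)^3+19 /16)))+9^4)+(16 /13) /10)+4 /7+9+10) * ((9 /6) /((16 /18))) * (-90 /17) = -23284100601 /396032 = -58793.48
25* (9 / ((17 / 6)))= 1350 / 17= 79.41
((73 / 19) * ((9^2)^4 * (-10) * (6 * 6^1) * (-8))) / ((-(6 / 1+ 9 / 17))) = -51284141530560 / 703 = -72950414694.96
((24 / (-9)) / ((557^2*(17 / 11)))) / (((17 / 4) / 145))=-51040 / 268985883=-0.00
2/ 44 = 1/ 22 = 0.05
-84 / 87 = -28 / 29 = -0.97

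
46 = 46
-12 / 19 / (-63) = 4 / 399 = 0.01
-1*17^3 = -4913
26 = 26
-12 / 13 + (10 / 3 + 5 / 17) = 1793 / 663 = 2.70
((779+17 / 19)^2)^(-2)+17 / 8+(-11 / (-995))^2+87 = 4254070292165316408492171 / 47731438524207760224400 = 89.13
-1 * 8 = -8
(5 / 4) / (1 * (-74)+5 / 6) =-15 / 878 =-0.02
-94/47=-2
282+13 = 295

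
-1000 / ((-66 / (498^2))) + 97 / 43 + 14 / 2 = 1777366378 / 473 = 3757645.62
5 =5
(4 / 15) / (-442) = -2 / 3315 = -0.00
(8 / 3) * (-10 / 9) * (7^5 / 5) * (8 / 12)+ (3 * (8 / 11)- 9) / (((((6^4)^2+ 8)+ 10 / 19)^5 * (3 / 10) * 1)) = -6639.80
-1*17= -17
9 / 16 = 0.56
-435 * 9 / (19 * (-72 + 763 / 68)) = 266220 / 78527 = 3.39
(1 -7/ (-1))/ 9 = 8/ 9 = 0.89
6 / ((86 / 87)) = 261 / 43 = 6.07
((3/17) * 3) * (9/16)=81/272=0.30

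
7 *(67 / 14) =67 / 2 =33.50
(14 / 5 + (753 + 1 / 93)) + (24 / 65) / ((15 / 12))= 22853308 / 30225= 756.11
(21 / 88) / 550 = 21 / 48400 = 0.00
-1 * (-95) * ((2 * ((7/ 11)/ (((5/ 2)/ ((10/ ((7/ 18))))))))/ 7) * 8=109440/ 77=1421.30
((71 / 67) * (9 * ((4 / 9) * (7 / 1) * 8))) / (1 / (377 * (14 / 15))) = 83941312 / 1005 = 83523.69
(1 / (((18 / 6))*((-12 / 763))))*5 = -3815 / 36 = -105.97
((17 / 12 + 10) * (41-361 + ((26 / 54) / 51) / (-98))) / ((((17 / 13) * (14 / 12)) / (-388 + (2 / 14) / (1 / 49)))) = 9767372829071 / 10705716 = 912351.20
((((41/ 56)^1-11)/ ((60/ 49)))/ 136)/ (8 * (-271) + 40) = 115/ 3969024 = 0.00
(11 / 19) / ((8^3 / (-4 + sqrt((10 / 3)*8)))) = -11 / 2432 + 11*sqrt(15) / 7296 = 0.00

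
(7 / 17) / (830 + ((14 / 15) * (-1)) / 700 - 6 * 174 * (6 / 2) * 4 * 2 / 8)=-750 / 4192931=-0.00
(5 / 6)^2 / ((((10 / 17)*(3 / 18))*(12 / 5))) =425 / 144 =2.95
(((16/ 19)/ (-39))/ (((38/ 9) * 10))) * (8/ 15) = -32/ 117325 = -0.00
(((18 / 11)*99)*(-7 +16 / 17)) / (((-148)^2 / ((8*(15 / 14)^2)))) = -1877175 / 4561508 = -0.41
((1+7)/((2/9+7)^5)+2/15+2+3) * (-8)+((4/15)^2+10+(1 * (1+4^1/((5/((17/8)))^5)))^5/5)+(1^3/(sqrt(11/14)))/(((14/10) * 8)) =-5646617993644709858446331377844253166658259691/183708436865325465600000000000000000000000000+5 * sqrt(154)/616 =-30.64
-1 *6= -6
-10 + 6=-4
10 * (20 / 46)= 100 / 23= 4.35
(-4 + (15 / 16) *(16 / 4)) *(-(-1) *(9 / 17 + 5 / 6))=-0.34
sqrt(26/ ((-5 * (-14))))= sqrt(455)/ 35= 0.61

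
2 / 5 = 0.40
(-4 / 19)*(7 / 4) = -0.37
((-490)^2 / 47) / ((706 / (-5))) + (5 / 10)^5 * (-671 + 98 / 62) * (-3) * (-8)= -276830074 / 514321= -538.24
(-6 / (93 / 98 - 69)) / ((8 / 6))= 0.07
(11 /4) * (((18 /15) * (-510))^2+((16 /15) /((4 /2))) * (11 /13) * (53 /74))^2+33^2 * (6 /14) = 140575566834945132407 /364393575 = 385779488112.39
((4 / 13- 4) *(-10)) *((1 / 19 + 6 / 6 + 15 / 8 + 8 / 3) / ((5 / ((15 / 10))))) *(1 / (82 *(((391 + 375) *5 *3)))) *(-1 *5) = -2551 / 7757282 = -0.00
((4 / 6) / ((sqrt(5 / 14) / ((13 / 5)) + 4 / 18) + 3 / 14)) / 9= 52052 / 221685-1092*sqrt(70) / 73895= 0.11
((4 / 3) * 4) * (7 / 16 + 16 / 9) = 319 / 27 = 11.81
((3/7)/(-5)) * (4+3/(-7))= -15/49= -0.31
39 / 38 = 1.03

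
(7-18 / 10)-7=-9 / 5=-1.80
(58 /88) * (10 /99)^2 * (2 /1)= 1450 /107811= 0.01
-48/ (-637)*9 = 432/ 637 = 0.68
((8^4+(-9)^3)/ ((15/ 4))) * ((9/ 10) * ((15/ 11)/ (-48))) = -10101/ 440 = -22.96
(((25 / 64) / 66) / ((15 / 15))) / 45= 5 / 38016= 0.00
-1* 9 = -9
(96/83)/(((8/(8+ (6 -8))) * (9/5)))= 0.48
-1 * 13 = -13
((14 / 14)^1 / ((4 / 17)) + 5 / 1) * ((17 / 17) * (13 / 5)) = 24.05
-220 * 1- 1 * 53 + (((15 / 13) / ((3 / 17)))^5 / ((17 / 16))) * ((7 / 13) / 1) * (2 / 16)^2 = -3443853553 / 19307236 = -178.37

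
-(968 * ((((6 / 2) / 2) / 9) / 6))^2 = -58564 / 81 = -723.01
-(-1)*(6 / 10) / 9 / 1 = 1 / 15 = 0.07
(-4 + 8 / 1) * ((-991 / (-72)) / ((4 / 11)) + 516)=159509 / 72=2215.40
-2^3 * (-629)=5032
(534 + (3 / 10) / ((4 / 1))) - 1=21323 / 40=533.08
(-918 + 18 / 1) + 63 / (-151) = -135963 / 151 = -900.42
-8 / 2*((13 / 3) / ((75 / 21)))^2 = -33124 / 5625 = -5.89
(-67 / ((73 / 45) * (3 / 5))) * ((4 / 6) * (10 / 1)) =-33500 / 73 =-458.90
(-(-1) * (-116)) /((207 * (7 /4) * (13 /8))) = -0.20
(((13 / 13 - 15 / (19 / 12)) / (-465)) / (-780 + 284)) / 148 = -0.00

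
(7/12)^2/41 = 49/5904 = 0.01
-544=-544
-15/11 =-1.36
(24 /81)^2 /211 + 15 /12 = 1.25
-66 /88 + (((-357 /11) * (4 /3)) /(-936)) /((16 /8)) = -0.73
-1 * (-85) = 85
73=73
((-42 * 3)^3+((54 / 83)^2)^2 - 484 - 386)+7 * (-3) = -94976763189651 / 47458321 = -2001266.82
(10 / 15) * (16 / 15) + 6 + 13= 887 / 45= 19.71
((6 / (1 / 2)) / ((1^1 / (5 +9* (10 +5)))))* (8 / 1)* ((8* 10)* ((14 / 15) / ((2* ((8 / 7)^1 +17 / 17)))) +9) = 1065344 / 3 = 355114.67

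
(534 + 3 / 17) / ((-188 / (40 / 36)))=-3.16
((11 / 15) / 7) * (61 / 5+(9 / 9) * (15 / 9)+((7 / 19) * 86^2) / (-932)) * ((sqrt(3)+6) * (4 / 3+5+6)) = 295755097 * sqrt(3) / 20917575+591510194 / 6972525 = 109.32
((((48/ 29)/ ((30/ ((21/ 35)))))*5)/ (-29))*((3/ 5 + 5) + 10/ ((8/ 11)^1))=-0.11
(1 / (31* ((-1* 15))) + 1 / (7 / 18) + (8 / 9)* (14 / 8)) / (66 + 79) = 40279 / 1415925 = 0.03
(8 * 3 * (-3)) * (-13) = 936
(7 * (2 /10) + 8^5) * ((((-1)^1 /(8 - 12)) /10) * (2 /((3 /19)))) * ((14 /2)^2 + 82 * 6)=1684183313 /300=5613944.38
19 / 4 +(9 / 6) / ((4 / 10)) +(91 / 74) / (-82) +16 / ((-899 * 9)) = 416484229 / 49096188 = 8.48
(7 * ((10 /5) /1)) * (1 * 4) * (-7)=-392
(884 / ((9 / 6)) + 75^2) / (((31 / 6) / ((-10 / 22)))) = -186430 / 341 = -546.72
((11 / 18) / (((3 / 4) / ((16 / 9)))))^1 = 352 / 243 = 1.45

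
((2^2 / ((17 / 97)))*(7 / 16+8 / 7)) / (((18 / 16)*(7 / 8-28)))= -91568 / 77469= -1.18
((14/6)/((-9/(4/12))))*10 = -0.86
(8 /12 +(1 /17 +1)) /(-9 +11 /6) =-0.24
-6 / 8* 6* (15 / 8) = -135 / 16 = -8.44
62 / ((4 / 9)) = 279 / 2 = 139.50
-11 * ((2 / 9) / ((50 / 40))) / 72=-0.03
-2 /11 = -0.18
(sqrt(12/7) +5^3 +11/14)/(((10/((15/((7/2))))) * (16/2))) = 3 * sqrt(21)/196 +5283/784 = 6.81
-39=-39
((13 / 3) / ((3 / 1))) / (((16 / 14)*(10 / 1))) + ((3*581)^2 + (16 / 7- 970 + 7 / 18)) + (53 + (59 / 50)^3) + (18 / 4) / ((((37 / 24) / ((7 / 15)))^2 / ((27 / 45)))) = 3037136.69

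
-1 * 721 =-721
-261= -261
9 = 9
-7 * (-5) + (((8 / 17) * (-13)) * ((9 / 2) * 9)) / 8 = 137 / 34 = 4.03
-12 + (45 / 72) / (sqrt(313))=-12 + 5* sqrt(313) / 2504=-11.96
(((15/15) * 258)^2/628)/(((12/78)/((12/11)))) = 751.59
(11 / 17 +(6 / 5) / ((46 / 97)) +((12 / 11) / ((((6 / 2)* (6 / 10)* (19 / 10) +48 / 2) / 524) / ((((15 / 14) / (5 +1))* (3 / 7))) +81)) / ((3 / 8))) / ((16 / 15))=138635033607 / 46023160172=3.01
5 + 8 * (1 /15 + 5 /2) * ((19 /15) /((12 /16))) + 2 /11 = 295963 /7425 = 39.86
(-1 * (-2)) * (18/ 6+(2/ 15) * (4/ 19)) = 1726/ 285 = 6.06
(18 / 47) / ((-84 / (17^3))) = -14739 / 658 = -22.40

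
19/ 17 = 1.12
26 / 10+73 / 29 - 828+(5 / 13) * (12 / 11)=-17053774 / 20735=-822.46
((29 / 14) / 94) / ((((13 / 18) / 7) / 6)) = 783 / 611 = 1.28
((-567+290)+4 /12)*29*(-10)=80233.33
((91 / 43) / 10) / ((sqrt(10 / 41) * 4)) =0.11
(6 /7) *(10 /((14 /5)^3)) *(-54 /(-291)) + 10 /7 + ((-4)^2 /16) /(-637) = 4539852 /3027661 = 1.50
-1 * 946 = -946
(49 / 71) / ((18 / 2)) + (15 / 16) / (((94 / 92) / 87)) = 19198009 / 240264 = 79.90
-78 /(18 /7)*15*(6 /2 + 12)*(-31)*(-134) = -28351050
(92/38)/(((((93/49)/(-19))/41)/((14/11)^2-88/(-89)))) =-865364696/333839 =-2592.16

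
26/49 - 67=-3257/49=-66.47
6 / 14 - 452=-3161 / 7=-451.57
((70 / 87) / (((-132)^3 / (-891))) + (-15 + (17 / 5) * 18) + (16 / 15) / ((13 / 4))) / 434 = 1018795849 / 9502933440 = 0.11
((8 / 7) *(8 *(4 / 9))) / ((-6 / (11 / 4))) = -352 / 189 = -1.86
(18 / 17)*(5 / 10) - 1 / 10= 73 / 170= 0.43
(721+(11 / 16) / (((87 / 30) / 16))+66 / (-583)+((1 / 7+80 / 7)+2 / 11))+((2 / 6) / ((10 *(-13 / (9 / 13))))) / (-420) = 2945877075707 / 4000196200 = 736.43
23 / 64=0.36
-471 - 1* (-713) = 242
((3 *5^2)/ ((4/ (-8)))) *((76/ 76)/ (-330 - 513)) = 50/ 281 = 0.18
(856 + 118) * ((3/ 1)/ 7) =2922/ 7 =417.43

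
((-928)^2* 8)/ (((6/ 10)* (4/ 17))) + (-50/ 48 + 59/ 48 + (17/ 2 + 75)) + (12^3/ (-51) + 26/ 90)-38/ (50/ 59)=2986586433547/ 61200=48800431.92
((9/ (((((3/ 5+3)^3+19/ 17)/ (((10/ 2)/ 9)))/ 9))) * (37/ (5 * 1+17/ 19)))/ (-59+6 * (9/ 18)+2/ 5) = -336121875/ 3160895584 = -0.11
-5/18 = -0.28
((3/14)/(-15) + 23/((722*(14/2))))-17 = -214918/12635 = -17.01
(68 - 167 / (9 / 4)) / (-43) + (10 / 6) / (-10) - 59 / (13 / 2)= -91553 / 10062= -9.10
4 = 4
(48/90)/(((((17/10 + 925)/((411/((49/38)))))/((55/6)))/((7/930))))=0.01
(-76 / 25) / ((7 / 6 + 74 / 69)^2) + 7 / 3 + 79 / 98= 197522771 / 77976150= 2.53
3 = 3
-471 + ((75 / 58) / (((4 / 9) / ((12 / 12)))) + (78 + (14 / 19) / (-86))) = -73940941 / 189544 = -390.10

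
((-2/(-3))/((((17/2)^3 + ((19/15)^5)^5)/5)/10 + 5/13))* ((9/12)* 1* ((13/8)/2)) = 1066861860423289239406585693359375/52625295190362776167033683215687542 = 0.02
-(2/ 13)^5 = -32/ 371293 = -0.00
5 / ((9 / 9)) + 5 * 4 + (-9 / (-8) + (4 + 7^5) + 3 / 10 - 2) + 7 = 673697 / 40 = 16842.42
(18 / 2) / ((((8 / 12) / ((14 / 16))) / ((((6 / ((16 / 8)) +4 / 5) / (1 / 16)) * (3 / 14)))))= 1539 / 10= 153.90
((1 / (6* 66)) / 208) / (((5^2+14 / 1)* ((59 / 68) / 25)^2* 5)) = 36125 / 698887332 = 0.00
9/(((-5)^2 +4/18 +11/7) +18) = 567/2822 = 0.20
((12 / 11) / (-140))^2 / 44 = 0.00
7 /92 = 0.08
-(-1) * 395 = 395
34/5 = 6.80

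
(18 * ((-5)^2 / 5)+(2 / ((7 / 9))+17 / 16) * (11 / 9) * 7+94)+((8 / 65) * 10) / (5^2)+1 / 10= 10073209 / 46800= 215.24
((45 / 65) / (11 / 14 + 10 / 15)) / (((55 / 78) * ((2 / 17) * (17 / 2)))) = 2268 / 3355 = 0.68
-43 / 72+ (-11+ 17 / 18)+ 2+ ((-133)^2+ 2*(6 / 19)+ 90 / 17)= 411311963 / 23256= 17686.27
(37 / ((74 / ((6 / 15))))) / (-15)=-1 / 75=-0.01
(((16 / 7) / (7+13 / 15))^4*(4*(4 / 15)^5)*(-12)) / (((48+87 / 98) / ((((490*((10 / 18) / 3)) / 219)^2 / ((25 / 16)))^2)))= -8084777718513664000 / 70968517551209876823022311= -0.00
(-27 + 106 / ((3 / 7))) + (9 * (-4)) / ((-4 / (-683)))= -17780 / 3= -5926.67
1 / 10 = 0.10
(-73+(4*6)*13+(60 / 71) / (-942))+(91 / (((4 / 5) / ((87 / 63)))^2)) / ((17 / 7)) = 9568526879 / 27287856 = 350.65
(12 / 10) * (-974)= -5844 / 5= -1168.80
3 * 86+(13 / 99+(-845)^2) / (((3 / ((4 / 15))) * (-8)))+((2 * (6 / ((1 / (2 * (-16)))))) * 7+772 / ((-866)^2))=-8656346396351 / 835263495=-10363.61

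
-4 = -4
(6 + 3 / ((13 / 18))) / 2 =66 / 13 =5.08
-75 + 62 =-13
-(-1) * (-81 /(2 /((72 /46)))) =-1458 /23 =-63.39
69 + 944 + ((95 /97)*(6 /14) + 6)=692186 /679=1019.42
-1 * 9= -9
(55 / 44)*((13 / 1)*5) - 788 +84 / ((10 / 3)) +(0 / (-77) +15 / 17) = -231427 / 340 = -680.67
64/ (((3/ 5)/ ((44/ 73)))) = 64.29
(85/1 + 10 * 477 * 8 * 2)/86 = 76405/86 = 888.43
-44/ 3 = -14.67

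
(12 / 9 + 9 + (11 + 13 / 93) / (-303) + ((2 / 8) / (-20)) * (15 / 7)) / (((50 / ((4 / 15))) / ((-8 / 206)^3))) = -259295416 / 80828879599125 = -0.00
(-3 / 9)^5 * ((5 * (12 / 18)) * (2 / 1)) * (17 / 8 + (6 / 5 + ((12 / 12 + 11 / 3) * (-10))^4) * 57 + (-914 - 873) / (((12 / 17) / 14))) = -291923398627 / 39366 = -7415622.58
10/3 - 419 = -415.67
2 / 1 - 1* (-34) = 36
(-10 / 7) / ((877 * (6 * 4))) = -5 / 73668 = -0.00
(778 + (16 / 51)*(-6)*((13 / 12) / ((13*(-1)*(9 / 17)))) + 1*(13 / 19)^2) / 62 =7590617 / 604314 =12.56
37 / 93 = 0.40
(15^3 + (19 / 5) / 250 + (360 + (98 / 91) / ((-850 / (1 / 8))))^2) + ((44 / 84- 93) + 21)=132903.42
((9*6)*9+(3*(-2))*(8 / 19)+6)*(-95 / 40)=-2325 / 2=-1162.50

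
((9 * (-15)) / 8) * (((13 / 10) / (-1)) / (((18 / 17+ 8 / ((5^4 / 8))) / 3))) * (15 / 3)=55940625 / 197408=283.38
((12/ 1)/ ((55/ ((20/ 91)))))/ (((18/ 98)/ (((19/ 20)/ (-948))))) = -133/ 508365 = -0.00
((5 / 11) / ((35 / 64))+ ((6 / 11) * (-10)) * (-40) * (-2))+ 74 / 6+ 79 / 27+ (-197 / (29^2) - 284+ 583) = -212448370 / 1748439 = -121.51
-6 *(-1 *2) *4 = 48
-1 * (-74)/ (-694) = -37/ 347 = -0.11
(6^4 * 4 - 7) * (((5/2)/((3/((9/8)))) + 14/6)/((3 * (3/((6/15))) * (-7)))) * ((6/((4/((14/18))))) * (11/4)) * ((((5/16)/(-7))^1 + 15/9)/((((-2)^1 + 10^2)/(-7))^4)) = -974534011/66913910784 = -0.01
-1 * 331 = -331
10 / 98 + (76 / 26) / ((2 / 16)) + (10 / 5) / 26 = 15010 / 637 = 23.56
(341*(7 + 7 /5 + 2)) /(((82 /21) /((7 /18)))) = 217217 /615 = 353.20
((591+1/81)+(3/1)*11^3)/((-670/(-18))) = 74261/603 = 123.15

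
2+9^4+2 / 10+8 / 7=229752 / 35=6564.34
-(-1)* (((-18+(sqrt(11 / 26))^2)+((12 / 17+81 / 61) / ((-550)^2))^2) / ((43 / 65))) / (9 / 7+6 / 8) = -13.05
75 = 75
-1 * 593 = -593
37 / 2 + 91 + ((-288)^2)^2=13759414491 / 2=6879707245.50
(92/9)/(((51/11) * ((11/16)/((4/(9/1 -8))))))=5888/459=12.83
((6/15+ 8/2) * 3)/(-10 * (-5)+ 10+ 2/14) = 462/2105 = 0.22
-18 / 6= -3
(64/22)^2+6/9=3314/363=9.13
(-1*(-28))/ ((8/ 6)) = 21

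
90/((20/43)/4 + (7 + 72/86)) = 11.32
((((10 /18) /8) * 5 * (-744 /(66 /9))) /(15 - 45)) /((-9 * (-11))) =0.01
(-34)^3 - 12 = -39316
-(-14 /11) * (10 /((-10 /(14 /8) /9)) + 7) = -245 /22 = -11.14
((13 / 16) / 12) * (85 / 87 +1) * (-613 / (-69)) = 342667 / 288144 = 1.19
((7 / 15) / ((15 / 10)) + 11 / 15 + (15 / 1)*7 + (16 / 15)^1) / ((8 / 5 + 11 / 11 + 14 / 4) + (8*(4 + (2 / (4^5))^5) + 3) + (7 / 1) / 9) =21198584183521280 / 8288118650175533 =2.56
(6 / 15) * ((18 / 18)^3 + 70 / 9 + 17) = 464 / 45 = 10.31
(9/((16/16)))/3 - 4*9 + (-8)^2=31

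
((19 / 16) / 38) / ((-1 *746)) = -1 / 23872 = -0.00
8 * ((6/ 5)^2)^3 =23.89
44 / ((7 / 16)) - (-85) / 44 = 31571 / 308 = 102.50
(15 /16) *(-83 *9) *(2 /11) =-11205 /88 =-127.33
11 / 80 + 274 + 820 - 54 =83211 / 80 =1040.14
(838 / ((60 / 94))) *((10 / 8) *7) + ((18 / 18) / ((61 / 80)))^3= 31295701831 / 2723772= 11489.84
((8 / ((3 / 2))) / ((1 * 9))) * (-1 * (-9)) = 16 / 3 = 5.33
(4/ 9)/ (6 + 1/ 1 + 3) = 2/ 45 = 0.04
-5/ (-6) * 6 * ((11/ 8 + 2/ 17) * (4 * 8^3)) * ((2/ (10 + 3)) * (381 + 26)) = 211509760/ 221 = 957057.74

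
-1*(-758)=758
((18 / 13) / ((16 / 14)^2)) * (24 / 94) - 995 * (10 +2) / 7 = -58353459 / 34216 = -1705.44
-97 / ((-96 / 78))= 1261 / 16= 78.81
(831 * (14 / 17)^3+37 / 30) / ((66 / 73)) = 514.72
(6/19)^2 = 36/361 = 0.10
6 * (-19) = -114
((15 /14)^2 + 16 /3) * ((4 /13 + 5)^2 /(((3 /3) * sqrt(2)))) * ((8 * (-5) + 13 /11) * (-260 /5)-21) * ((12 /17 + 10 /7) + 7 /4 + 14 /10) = 238772470058571 * sqrt(2) /247767520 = 1362871.39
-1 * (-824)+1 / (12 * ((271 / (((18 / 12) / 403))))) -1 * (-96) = 803807681 / 873704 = 920.00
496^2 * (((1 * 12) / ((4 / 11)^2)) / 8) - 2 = 2790742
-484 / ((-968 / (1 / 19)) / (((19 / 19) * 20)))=10 / 19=0.53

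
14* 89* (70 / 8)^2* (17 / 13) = 12973975 / 104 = 124749.76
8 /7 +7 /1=57 /7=8.14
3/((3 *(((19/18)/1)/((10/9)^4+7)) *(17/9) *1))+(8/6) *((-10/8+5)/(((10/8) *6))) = 4.94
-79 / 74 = -1.07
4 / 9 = 0.44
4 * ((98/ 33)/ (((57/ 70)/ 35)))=960400/ 1881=510.58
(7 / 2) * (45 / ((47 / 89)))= 28035 / 94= 298.24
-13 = -13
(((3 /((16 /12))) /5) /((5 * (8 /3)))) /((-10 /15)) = -81 /1600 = -0.05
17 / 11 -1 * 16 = -159 / 11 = -14.45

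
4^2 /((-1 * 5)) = -16 /5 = -3.20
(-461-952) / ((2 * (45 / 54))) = -4239 / 5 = -847.80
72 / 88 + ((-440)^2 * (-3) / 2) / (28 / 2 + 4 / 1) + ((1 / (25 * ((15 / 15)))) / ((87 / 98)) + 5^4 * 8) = -88781449 / 7975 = -11132.47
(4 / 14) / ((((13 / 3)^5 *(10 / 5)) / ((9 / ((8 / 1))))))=2187 / 20792408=0.00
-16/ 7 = -2.29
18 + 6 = 24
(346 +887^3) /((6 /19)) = 4419808177 /2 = 2209904088.50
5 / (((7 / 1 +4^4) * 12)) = 5 / 3156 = 0.00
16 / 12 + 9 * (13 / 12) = 133 / 12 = 11.08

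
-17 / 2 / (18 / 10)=-85 / 18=-4.72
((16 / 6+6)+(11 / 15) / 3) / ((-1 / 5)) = -401 / 9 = -44.56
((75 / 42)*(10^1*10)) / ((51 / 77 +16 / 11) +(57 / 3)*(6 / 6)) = 6875 / 813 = 8.46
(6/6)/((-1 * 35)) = -1/35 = -0.03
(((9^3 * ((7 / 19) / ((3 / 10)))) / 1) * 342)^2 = 93746192400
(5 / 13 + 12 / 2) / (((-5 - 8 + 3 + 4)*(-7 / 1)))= 83 / 546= 0.15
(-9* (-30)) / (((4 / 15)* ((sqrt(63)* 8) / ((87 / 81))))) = 725* sqrt(7) / 112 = 17.13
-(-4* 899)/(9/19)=68324/9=7591.56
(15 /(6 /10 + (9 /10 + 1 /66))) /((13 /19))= 1881 /130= 14.47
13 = 13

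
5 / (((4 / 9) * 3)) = 15 / 4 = 3.75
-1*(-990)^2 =-980100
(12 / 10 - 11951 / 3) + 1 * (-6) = -59827 / 15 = -3988.47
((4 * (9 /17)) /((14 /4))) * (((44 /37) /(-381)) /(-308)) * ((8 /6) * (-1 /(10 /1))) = -16 /19571335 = -0.00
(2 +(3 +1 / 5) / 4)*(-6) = -84 / 5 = -16.80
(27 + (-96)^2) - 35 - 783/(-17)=157319/17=9254.06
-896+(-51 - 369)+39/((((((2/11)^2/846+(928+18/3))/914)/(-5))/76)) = -189052395706/11951231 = -15818.65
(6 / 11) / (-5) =-6 / 55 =-0.11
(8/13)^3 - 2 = -3882/2197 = -1.77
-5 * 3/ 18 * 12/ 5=-2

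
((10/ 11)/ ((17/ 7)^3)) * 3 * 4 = 41160/ 54043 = 0.76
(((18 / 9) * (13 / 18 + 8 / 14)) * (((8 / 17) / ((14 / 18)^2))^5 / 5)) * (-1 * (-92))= 190374138774945792 / 14037606086678755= 13.56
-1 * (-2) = 2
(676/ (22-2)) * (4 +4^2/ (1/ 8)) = 22308/ 5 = 4461.60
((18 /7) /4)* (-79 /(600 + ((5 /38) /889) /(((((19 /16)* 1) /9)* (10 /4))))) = -0.08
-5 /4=-1.25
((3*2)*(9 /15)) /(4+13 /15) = 54 /73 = 0.74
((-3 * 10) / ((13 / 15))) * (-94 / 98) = 21150 / 637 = 33.20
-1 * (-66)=66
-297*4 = -1188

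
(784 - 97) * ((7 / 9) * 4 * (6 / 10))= 6412 / 5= 1282.40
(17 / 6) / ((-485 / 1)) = -17 / 2910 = -0.01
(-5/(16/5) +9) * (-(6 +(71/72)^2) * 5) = -259.29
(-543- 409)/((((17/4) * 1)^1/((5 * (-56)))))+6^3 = 62936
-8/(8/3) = -3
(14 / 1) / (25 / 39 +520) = 546 / 20305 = 0.03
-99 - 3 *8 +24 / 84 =-859 / 7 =-122.71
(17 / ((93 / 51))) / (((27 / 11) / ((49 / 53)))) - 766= -33824755 / 44361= -762.49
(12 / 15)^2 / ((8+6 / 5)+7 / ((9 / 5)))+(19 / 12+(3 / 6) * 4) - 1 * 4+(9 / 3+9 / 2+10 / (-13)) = 2923289 / 459420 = 6.36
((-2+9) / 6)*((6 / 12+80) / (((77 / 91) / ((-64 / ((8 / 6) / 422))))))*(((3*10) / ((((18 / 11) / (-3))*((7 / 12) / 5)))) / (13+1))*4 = 302827200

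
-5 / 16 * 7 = -35 / 16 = -2.19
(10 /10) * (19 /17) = 19 /17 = 1.12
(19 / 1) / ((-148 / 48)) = -228 / 37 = -6.16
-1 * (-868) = 868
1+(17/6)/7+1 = 101/42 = 2.40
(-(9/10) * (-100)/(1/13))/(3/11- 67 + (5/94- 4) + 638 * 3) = 403260/635333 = 0.63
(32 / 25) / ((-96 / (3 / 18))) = -1 / 450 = -0.00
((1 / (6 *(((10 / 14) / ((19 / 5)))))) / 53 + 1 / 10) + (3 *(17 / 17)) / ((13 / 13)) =12389 / 3975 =3.12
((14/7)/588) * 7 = 1/42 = 0.02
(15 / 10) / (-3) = -0.50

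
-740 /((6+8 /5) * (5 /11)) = -214.21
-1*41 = -41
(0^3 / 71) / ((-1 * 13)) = 0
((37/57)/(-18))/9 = -37/9234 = -0.00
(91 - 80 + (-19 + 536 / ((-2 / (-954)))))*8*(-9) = -18407808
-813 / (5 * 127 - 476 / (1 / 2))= 813 / 317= 2.56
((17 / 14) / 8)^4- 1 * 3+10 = 1101547073 / 157351936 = 7.00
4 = 4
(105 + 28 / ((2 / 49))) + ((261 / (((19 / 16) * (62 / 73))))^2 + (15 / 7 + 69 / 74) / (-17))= 67760.17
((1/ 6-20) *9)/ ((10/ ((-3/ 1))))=1071/ 20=53.55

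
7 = 7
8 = 8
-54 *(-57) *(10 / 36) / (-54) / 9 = -95 / 54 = -1.76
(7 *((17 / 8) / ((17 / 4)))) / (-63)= -1 / 18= -0.06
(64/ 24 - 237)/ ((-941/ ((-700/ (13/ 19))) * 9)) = -9349900/ 330291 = -28.31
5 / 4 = 1.25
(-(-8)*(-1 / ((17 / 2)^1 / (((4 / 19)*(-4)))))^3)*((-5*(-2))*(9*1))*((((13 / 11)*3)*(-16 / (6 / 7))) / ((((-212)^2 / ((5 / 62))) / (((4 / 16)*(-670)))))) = 449519616000 / 32278525313023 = 0.01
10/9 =1.11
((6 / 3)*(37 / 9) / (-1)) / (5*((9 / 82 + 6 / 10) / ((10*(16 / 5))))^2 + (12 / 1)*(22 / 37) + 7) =-94260797440 / 162075522933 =-0.58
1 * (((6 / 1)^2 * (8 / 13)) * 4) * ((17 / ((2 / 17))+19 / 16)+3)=13176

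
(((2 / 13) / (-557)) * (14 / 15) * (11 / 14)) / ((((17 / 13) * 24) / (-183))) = 671 / 568140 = 0.00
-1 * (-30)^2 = -900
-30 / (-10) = 3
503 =503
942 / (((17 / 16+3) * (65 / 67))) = 1009824 / 4225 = 239.01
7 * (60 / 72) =35 / 6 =5.83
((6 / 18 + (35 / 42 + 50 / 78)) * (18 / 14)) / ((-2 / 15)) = -6345 / 364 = -17.43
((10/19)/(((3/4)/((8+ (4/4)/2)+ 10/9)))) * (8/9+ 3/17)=563980/78489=7.19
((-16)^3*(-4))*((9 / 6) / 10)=2457.60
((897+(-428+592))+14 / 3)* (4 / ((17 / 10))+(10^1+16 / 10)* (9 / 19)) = 40518778 / 4845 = 8363.01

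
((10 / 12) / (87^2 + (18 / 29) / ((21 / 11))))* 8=4060 / 4609719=0.00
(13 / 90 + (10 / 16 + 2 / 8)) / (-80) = -367 / 28800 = -0.01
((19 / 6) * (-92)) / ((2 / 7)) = -3059 / 3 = -1019.67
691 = 691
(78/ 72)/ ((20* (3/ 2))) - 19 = -6827/ 360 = -18.96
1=1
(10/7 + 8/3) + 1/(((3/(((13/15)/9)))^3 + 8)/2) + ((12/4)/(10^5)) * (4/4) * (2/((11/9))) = 3143064683846467/767470946550000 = 4.10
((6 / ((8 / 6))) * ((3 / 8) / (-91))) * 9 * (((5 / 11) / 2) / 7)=-1215 / 224224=-0.01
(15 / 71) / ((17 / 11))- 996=-1202007 / 1207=-995.86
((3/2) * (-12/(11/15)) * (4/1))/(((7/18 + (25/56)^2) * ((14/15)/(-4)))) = 130636800/182611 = 715.38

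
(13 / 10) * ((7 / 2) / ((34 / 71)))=6461 / 680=9.50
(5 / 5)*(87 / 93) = 29 / 31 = 0.94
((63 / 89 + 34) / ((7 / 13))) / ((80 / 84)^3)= 53127711 / 712000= 74.62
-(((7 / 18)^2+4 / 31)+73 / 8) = -9.41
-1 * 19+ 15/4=-61/4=-15.25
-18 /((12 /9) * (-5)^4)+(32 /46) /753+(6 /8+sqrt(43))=31577899 /43297500+sqrt(43)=7.29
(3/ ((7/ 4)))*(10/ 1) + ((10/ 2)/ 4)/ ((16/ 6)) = 17.61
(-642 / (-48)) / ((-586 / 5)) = -535 / 4688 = -0.11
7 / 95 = 0.07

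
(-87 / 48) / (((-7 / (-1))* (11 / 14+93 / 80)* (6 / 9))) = -435 / 2182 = -0.20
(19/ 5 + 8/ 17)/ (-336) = -121/ 9520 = -0.01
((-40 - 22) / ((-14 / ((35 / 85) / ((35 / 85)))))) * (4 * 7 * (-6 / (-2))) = 372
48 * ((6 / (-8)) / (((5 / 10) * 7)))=-72 / 7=-10.29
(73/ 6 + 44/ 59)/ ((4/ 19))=86849/ 1416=61.33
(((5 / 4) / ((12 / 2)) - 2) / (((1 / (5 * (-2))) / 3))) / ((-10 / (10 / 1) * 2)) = -215 / 8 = -26.88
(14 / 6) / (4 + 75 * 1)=0.03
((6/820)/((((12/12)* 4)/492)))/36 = 0.02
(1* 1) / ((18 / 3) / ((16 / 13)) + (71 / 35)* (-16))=-280 / 7723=-0.04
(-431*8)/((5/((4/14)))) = -197.03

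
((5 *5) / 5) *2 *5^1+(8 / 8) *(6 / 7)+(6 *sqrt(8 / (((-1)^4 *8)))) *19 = 164.86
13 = 13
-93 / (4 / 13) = -1209 / 4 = -302.25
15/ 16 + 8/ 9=263/ 144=1.83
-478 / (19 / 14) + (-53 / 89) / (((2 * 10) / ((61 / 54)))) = -352.24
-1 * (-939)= 939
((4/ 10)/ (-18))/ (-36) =1/ 1620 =0.00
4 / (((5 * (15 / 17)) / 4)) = 272 / 75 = 3.63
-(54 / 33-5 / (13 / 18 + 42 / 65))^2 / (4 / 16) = -5050092096 / 310147321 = -16.28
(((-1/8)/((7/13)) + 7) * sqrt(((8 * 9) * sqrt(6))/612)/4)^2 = 143641 * sqrt(6)/426496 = 0.82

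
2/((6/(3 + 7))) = 10/3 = 3.33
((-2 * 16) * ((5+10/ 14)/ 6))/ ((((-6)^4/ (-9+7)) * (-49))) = -80/ 83349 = -0.00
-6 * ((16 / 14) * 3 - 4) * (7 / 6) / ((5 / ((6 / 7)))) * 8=192 / 35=5.49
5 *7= 35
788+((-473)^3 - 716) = -105823745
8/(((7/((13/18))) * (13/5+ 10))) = 260/3969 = 0.07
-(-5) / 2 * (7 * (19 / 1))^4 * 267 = 417722462535 / 2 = 208861231267.50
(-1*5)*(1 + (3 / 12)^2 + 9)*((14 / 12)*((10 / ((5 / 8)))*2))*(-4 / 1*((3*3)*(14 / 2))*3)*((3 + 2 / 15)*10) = 44493960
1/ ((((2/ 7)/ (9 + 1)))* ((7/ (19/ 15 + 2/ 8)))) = 91/ 12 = 7.58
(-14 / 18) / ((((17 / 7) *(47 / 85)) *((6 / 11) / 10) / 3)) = -13475 / 423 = -31.86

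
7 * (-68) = -476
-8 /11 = -0.73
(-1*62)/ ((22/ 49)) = -1519/ 11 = -138.09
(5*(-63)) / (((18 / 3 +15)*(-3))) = 5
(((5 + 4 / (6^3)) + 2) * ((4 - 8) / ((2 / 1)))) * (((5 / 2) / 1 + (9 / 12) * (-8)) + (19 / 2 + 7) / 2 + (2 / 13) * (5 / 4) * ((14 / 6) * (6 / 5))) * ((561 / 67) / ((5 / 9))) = -3898015 / 3484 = -1118.83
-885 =-885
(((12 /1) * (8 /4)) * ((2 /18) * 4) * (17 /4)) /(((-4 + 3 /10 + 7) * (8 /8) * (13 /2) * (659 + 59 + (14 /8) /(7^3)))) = 533120 /181118223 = 0.00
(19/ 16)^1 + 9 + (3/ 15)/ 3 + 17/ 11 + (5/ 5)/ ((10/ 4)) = 32207/ 2640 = 12.20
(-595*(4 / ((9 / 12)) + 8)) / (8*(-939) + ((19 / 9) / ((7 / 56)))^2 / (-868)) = 697221 / 660221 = 1.06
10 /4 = 5 /2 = 2.50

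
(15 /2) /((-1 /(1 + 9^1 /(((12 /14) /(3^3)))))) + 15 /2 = -8505 /4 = -2126.25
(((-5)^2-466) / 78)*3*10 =-169.62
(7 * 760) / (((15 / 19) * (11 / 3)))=20216 / 11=1837.82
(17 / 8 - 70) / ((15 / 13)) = -2353 / 40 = -58.82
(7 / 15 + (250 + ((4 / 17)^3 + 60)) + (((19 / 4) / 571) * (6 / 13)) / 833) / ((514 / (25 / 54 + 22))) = 20190058045249537 / 1487991458542680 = 13.57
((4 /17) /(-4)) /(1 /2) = -0.12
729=729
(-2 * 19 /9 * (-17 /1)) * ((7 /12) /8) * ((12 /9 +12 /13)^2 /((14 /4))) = 312664 /41067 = 7.61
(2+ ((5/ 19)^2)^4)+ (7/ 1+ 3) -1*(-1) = 220786710158/ 16983563041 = 13.00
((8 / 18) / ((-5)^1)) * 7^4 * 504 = -537824 / 5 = -107564.80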